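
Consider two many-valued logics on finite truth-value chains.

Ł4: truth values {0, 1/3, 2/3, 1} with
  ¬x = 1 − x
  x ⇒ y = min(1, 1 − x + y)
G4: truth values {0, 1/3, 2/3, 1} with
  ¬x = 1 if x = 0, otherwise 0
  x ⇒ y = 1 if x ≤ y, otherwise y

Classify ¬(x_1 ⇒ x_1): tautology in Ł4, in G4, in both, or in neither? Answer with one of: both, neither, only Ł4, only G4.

neither

In Ł4: at x_1 = 0 the value is 0 — not a tautology.
In G4: at x_1 = 0 the value is 0 — not a tautology.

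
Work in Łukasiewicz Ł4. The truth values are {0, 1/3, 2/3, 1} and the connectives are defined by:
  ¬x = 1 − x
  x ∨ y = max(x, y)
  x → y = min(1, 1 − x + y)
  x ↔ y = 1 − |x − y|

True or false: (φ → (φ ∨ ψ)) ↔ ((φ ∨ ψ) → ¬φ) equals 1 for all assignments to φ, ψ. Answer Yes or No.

Counterexample: take φ = 1/3, ψ = 1.
φ ∨ ψ = 1/3 ∨ 1 = 1
φ → (φ ∨ ψ) = 1/3 → 1 = 1
φ ∨ ψ = 1/3 ∨ 1 = 1
¬φ = ¬1/3 = 2/3
(φ ∨ ψ) → ¬φ = 1 → 2/3 = 2/3
(φ → (φ ∨ ψ)) ↔ ((φ ∨ ψ) → ¬φ) = 1 ↔ 2/3 = 2/3
This gives 2/3 ≠ 1.

No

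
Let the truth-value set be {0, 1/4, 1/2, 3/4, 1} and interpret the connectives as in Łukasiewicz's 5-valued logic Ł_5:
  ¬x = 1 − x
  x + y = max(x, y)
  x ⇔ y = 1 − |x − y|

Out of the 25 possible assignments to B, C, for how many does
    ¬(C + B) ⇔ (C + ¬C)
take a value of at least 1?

value 1: 6 assignments (counts)
value 3/4: 3 assignments
value 1/2: 7 assignments
value 1/4: 3 assignments
value 0: 6 assignments
So 6 of the 25 assignments meet the threshold.

6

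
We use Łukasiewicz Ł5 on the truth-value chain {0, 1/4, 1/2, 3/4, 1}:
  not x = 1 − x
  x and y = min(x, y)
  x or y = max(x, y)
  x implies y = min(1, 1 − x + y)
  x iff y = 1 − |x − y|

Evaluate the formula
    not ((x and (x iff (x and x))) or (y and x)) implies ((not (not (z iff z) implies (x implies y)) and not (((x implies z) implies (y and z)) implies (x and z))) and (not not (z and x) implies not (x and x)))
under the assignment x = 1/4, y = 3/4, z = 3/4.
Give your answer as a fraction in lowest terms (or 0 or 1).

x and x = 1/4 and 1/4 = 1/4
x iff (x and x) = 1/4 iff 1/4 = 1
x and (x iff (x and x)) = 1/4 and 1 = 1/4
y and x = 3/4 and 1/4 = 1/4
(x and (x iff (x and x))) or (y and x) = 1/4 or 1/4 = 1/4
not ((x and (x iff (x and x))) or (y and x)) = not 1/4 = 3/4
z iff z = 3/4 iff 3/4 = 1
not (z iff z) = not 1 = 0
x implies y = 1/4 implies 3/4 = 1
not (z iff z) implies (x implies y) = 0 implies 1 = 1
not (not (z iff z) implies (x implies y)) = not 1 = 0
x implies z = 1/4 implies 3/4 = 1
y and z = 3/4 and 3/4 = 3/4
(x implies z) implies (y and z) = 1 implies 3/4 = 3/4
x and z = 1/4 and 3/4 = 1/4
((x implies z) implies (y and z)) implies (x and z) = 3/4 implies 1/4 = 1/2
not (((x implies z) implies (y and z)) implies (x and z)) = not 1/2 = 1/2
not (not (z iff z) implies (x implies y)) and not (((x implies z) implies (y and z)) implies (x and z)) = 0 and 1/2 = 0
z and x = 3/4 and 1/4 = 1/4
not (z and x) = not 1/4 = 3/4
not not (z and x) = not 3/4 = 1/4
x and x = 1/4 and 1/4 = 1/4
not (x and x) = not 1/4 = 3/4
not not (z and x) implies not (x and x) = 1/4 implies 3/4 = 1
(not (not (z iff z) implies (x implies y)) and not (((x implies z) implies (y and z)) implies (x and z))) and (not not (z and x) implies not (x and x)) = 0 and 1 = 0
not ((x and (x iff (x and x))) or (y and x)) implies ((not (not (z iff z) implies (x implies y)) and not (((x implies z) implies (y and z)) implies (x and z))) and (not not (z and x) implies not (x and x))) = 3/4 implies 0 = 1/4

1/4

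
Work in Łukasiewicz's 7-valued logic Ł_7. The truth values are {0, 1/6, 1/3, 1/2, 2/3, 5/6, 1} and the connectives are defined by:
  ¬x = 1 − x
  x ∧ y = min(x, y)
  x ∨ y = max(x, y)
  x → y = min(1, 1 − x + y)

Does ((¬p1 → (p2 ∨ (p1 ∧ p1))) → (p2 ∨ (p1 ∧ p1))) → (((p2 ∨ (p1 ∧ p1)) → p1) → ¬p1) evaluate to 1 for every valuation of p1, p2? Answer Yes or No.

No

Counterexample: take p1 = 2/3, p2 = 0.
¬p1 = ¬2/3 = 1/3
p1 ∧ p1 = 2/3 ∧ 2/3 = 2/3
p2 ∨ (p1 ∧ p1) = 0 ∨ 2/3 = 2/3
¬p1 → (p2 ∨ (p1 ∧ p1)) = 1/3 → 2/3 = 1
p1 ∧ p1 = 2/3 ∧ 2/3 = 2/3
p2 ∨ (p1 ∧ p1) = 0 ∨ 2/3 = 2/3
(¬p1 → (p2 ∨ (p1 ∧ p1))) → (p2 ∨ (p1 ∧ p1)) = 1 → 2/3 = 2/3
p1 ∧ p1 = 2/3 ∧ 2/3 = 2/3
p2 ∨ (p1 ∧ p1) = 0 ∨ 2/3 = 2/3
(p2 ∨ (p1 ∧ p1)) → p1 = 2/3 → 2/3 = 1
¬p1 = ¬2/3 = 1/3
((p2 ∨ (p1 ∧ p1)) → p1) → ¬p1 = 1 → 1/3 = 1/3
((¬p1 → (p2 ∨ (p1 ∧ p1))) → (p2 ∨ (p1 ∧ p1))) → (((p2 ∨ (p1 ∧ p1)) → p1) → ¬p1) = 2/3 → 1/3 = 2/3
This gives 2/3 ≠ 1.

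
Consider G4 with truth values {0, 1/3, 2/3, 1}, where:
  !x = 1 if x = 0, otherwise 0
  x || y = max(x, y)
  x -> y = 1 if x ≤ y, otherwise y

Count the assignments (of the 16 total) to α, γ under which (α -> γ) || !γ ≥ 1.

13

α = 0, γ = 0 ↦ 1  ≥
α = 0, γ = 1/3 ↦ 1  ≥
α = 0, γ = 2/3 ↦ 1  ≥
α = 0, γ = 1 ↦ 1  ≥
α = 1/3, γ = 0 ↦ 1  ≥
α = 1/3, γ = 1/3 ↦ 1  ≥
α = 1/3, γ = 2/3 ↦ 1  ≥
α = 1/3, γ = 1 ↦ 1  ≥
α = 2/3, γ = 0 ↦ 1  ≥
α = 2/3, γ = 1/3 ↦ 1/3  <
α = 2/3, γ = 2/3 ↦ 1  ≥
α = 2/3, γ = 1 ↦ 1  ≥
α = 1, γ = 0 ↦ 1  ≥
α = 1, γ = 1/3 ↦ 1/3  <
α = 1, γ = 2/3 ↦ 2/3  <
α = 1, γ = 1 ↦ 1  ≥
So 13 of the 16 assignments meet the threshold.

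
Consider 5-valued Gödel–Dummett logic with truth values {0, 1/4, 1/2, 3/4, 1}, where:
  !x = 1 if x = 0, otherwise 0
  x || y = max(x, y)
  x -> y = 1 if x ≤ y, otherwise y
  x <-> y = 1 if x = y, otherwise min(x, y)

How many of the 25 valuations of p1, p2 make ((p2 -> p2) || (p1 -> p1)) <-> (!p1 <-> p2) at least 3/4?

value 1: 5 assignments (counts)
value 3/4: 1 assignment (counts)
value 1/2: 1 assignment
value 1/4: 1 assignment
value 0: 17 assignments
So 6 of the 25 assignments meet the threshold.

6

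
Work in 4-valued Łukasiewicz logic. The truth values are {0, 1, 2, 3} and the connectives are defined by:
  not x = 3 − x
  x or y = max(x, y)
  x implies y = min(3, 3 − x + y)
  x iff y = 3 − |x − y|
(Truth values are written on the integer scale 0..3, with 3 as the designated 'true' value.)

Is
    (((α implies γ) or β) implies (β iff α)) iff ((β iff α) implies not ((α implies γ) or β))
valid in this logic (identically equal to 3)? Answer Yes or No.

Counterexample: take α = 0, β = 0, γ = 0.
α implies γ = 0 implies 0 = 3
(α implies γ) or β = 3 or 0 = 3
β iff α = 0 iff 0 = 3
((α implies γ) or β) implies (β iff α) = 3 implies 3 = 3
β iff α = 0 iff 0 = 3
α implies γ = 0 implies 0 = 3
(α implies γ) or β = 3 or 0 = 3
not ((α implies γ) or β) = not 3 = 0
(β iff α) implies not ((α implies γ) or β) = 3 implies 0 = 0
(((α implies γ) or β) implies (β iff α)) iff ((β iff α) implies not ((α implies γ) or β)) = 3 iff 0 = 0
This gives 0 ≠ 3.

No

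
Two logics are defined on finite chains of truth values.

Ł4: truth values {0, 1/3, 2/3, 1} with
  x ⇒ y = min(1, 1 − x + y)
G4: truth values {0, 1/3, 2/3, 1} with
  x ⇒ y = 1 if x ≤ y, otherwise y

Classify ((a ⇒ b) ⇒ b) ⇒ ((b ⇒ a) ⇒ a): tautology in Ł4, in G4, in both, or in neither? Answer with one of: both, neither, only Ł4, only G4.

In Ł4: every assignment gives 1 — tautology.
In G4: at a = 1/3, b = 0 the value is 1/3 — not a tautology.

only Ł4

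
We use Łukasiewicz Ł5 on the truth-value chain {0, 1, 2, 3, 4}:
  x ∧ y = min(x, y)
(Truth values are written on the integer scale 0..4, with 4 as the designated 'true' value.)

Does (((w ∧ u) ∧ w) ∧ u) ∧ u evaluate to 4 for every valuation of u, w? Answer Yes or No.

Counterexample: take u = 0, w = 0.
w ∧ u = 0 ∧ 0 = 0
(w ∧ u) ∧ w = 0 ∧ 0 = 0
((w ∧ u) ∧ w) ∧ u = 0 ∧ 0 = 0
(((w ∧ u) ∧ w) ∧ u) ∧ u = 0 ∧ 0 = 0
This gives 0 ≠ 4.

No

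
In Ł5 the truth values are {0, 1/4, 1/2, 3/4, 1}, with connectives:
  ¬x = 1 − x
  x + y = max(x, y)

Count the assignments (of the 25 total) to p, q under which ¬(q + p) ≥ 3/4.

4

value 1: 1 assignment (counts)
value 3/4: 3 assignments (counts)
value 1/2: 5 assignments
value 1/4: 7 assignments
value 0: 9 assignments
So 4 of the 25 assignments meet the threshold.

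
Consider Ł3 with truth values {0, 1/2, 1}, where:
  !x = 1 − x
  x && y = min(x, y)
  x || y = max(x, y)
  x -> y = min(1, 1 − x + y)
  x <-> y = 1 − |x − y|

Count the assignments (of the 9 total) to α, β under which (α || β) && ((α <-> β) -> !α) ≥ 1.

3

α = 0, β = 0 ↦ 0  <
α = 0, β = 1/2 ↦ 1/2  <
α = 0, β = 1 ↦ 1  ≥
α = 1/2, β = 0 ↦ 1/2  <
α = 1/2, β = 1/2 ↦ 1/2  <
α = 1/2, β = 1 ↦ 1  ≥
α = 1, β = 0 ↦ 1  ≥
α = 1, β = 1/2 ↦ 1/2  <
α = 1, β = 1 ↦ 0  <
So 3 of the 9 assignments meet the threshold.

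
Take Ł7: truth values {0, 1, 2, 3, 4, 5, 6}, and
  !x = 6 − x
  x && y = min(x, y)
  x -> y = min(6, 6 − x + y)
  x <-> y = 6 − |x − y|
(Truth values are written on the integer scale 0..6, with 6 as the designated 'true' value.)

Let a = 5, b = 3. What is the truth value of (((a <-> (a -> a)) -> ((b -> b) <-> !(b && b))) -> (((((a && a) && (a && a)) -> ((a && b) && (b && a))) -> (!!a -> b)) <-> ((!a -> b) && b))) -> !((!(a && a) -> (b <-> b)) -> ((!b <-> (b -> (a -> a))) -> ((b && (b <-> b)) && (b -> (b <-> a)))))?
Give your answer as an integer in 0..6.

a -> a = 5 -> 5 = 6
a <-> (a -> a) = 5 <-> 6 = 5
b -> b = 3 -> 3 = 6
b && b = 3 && 3 = 3
!(b && b) = !3 = 3
(b -> b) <-> !(b && b) = 6 <-> 3 = 3
(a <-> (a -> a)) -> ((b -> b) <-> !(b && b)) = 5 -> 3 = 4
a && a = 5 && 5 = 5
a && a = 5 && 5 = 5
(a && a) && (a && a) = 5 && 5 = 5
a && b = 5 && 3 = 3
b && a = 3 && 5 = 3
(a && b) && (b && a) = 3 && 3 = 3
((a && a) && (a && a)) -> ((a && b) && (b && a)) = 5 -> 3 = 4
!a = !5 = 1
!!a = !1 = 5
!!a -> b = 5 -> 3 = 4
(((a && a) && (a && a)) -> ((a && b) && (b && a))) -> (!!a -> b) = 4 -> 4 = 6
!a = !5 = 1
!a -> b = 1 -> 3 = 6
(!a -> b) && b = 6 && 3 = 3
((((a && a) && (a && a)) -> ((a && b) && (b && a))) -> (!!a -> b)) <-> ((!a -> b) && b) = 6 <-> 3 = 3
((a <-> (a -> a)) -> ((b -> b) <-> !(b && b))) -> (((((a && a) && (a && a)) -> ((a && b) && (b && a))) -> (!!a -> b)) <-> ((!a -> b) && b)) = 4 -> 3 = 5
a && a = 5 && 5 = 5
!(a && a) = !5 = 1
b <-> b = 3 <-> 3 = 6
!(a && a) -> (b <-> b) = 1 -> 6 = 6
!b = !3 = 3
a -> a = 5 -> 5 = 6
b -> (a -> a) = 3 -> 6 = 6
!b <-> (b -> (a -> a)) = 3 <-> 6 = 3
b <-> b = 3 <-> 3 = 6
b && (b <-> b) = 3 && 6 = 3
b <-> a = 3 <-> 5 = 4
b -> (b <-> a) = 3 -> 4 = 6
(b && (b <-> b)) && (b -> (b <-> a)) = 3 && 6 = 3
(!b <-> (b -> (a -> a))) -> ((b && (b <-> b)) && (b -> (b <-> a))) = 3 -> 3 = 6
(!(a && a) -> (b <-> b)) -> ((!b <-> (b -> (a -> a))) -> ((b && (b <-> b)) && (b -> (b <-> a)))) = 6 -> 6 = 6
!((!(a && a) -> (b <-> b)) -> ((!b <-> (b -> (a -> a))) -> ((b && (b <-> b)) && (b -> (b <-> a))))) = !6 = 0
(((a <-> (a -> a)) -> ((b -> b) <-> !(b && b))) -> (((((a && a) && (a && a)) -> ((a && b) && (b && a))) -> (!!a -> b)) <-> ((!a -> b) && b))) -> !((!(a && a) -> (b <-> b)) -> ((!b <-> (b -> (a -> a))) -> ((b && (b <-> b)) && (b -> (b <-> a))))) = 5 -> 0 = 1

1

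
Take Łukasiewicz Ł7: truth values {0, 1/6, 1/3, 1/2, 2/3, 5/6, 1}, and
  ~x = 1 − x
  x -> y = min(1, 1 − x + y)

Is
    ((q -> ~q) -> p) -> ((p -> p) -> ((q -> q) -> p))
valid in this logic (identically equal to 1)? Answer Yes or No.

Counterexample: take p = 0, q = 2/3.
~q = ~2/3 = 1/3
q -> ~q = 2/3 -> 1/3 = 2/3
(q -> ~q) -> p = 2/3 -> 0 = 1/3
p -> p = 0 -> 0 = 1
q -> q = 2/3 -> 2/3 = 1
(q -> q) -> p = 1 -> 0 = 0
(p -> p) -> ((q -> q) -> p) = 1 -> 0 = 0
((q -> ~q) -> p) -> ((p -> p) -> ((q -> q) -> p)) = 1/3 -> 0 = 2/3
This gives 2/3 ≠ 1.

No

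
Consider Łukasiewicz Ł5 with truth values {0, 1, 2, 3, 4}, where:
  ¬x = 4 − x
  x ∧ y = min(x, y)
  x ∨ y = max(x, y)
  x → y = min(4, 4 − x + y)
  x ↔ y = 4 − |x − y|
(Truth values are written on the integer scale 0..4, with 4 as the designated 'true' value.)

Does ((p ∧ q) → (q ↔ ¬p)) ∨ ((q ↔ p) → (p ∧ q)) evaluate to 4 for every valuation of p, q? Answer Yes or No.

Counterexample: take p = 3, q = 3.
p ∧ q = 3 ∧ 3 = 3
¬p = ¬3 = 1
q ↔ ¬p = 3 ↔ 1 = 2
(p ∧ q) → (q ↔ ¬p) = 3 → 2 = 3
q ↔ p = 3 ↔ 3 = 4
p ∧ q = 3 ∧ 3 = 3
(q ↔ p) → (p ∧ q) = 4 → 3 = 3
((p ∧ q) → (q ↔ ¬p)) ∨ ((q ↔ p) → (p ∧ q)) = 3 ∨ 3 = 3
This gives 3 ≠ 4.

No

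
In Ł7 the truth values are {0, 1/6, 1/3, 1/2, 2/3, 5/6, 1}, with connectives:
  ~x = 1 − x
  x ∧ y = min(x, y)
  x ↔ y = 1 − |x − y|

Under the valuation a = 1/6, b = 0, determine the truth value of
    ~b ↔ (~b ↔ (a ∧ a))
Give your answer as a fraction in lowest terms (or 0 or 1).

~b = ~0 = 1
~b = ~0 = 1
a ∧ a = 1/6 ∧ 1/6 = 1/6
~b ↔ (a ∧ a) = 1 ↔ 1/6 = 1/6
~b ↔ (~b ↔ (a ∧ a)) = 1 ↔ 1/6 = 1/6

1/6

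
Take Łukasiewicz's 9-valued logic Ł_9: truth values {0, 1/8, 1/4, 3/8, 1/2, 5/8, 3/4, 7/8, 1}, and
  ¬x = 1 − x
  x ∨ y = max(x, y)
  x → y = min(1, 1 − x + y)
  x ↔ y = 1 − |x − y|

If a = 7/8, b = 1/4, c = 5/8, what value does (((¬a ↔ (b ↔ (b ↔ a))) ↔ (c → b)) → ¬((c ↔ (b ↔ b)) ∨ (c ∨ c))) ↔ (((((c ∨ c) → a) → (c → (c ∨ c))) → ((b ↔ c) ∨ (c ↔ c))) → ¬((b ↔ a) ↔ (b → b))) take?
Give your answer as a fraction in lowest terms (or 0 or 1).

7/8

¬a = ¬7/8 = 1/8
b ↔ a = 1/4 ↔ 7/8 = 3/8
b ↔ (b ↔ a) = 1/4 ↔ 3/8 = 7/8
¬a ↔ (b ↔ (b ↔ a)) = 1/8 ↔ 7/8 = 1/4
c → b = 5/8 → 1/4 = 5/8
(¬a ↔ (b ↔ (b ↔ a))) ↔ (c → b) = 1/4 ↔ 5/8 = 5/8
b ↔ b = 1/4 ↔ 1/4 = 1
c ↔ (b ↔ b) = 5/8 ↔ 1 = 5/8
c ∨ c = 5/8 ∨ 5/8 = 5/8
(c ↔ (b ↔ b)) ∨ (c ∨ c) = 5/8 ∨ 5/8 = 5/8
¬((c ↔ (b ↔ b)) ∨ (c ∨ c)) = ¬5/8 = 3/8
((¬a ↔ (b ↔ (b ↔ a))) ↔ (c → b)) → ¬((c ↔ (b ↔ b)) ∨ (c ∨ c)) = 5/8 → 3/8 = 3/4
c ∨ c = 5/8 ∨ 5/8 = 5/8
(c ∨ c) → a = 5/8 → 7/8 = 1
c ∨ c = 5/8 ∨ 5/8 = 5/8
c → (c ∨ c) = 5/8 → 5/8 = 1
((c ∨ c) → a) → (c → (c ∨ c)) = 1 → 1 = 1
b ↔ c = 1/4 ↔ 5/8 = 5/8
c ↔ c = 5/8 ↔ 5/8 = 1
(b ↔ c) ∨ (c ↔ c) = 5/8 ∨ 1 = 1
(((c ∨ c) → a) → (c → (c ∨ c))) → ((b ↔ c) ∨ (c ↔ c)) = 1 → 1 = 1
b ↔ a = 1/4 ↔ 7/8 = 3/8
b → b = 1/4 → 1/4 = 1
(b ↔ a) ↔ (b → b) = 3/8 ↔ 1 = 3/8
¬((b ↔ a) ↔ (b → b)) = ¬3/8 = 5/8
((((c ∨ c) → a) → (c → (c ∨ c))) → ((b ↔ c) ∨ (c ↔ c))) → ¬((b ↔ a) ↔ (b → b)) = 1 → 5/8 = 5/8
(((¬a ↔ (b ↔ (b ↔ a))) ↔ (c → b)) → ¬((c ↔ (b ↔ b)) ∨ (c ∨ c))) ↔ (((((c ∨ c) → a) → (c → (c ∨ c))) → ((b ↔ c) ∨ (c ↔ c))) → ¬((b ↔ a) ↔ (b → b))) = 3/4 ↔ 5/8 = 7/8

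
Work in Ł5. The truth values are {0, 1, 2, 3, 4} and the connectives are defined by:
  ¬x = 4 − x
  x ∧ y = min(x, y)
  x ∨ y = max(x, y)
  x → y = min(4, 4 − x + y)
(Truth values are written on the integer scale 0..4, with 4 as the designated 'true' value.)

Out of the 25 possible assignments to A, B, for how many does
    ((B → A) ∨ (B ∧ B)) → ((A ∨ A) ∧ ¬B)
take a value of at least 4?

value 4: 1 assignment (counts)
value 3: 3 assignments
value 2: 9 assignments
value 1: 6 assignments
value 0: 6 assignments
So 1 of the 25 assignments meets the threshold.

1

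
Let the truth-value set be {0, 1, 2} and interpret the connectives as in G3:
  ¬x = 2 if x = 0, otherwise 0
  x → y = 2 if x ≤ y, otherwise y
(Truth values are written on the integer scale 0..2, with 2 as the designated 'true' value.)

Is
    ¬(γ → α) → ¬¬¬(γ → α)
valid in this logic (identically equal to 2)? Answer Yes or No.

α = 0, γ = 0 ↦ 2
α = 0, γ = 1 ↦ 2
α = 0, γ = 2 ↦ 2
α = 1, γ = 0 ↦ 2
α = 1, γ = 1 ↦ 2
α = 1, γ = 2 ↦ 2
α = 2, γ = 0 ↦ 2
α = 2, γ = 1 ↦ 2
α = 2, γ = 2 ↦ 2
Every assignment gives a value ≥ 2.

Yes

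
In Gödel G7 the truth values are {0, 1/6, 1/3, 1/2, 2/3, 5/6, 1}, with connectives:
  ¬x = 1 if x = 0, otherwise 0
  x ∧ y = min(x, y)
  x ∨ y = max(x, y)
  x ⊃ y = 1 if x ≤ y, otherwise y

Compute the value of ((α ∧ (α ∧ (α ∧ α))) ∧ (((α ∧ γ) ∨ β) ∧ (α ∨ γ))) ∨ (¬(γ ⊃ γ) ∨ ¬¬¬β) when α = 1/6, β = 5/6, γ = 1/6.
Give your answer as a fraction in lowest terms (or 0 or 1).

α ∧ α = 1/6 ∧ 1/6 = 1/6
α ∧ (α ∧ α) = 1/6 ∧ 1/6 = 1/6
α ∧ (α ∧ (α ∧ α)) = 1/6 ∧ 1/6 = 1/6
α ∧ γ = 1/6 ∧ 1/6 = 1/6
(α ∧ γ) ∨ β = 1/6 ∨ 5/6 = 5/6
α ∨ γ = 1/6 ∨ 1/6 = 1/6
((α ∧ γ) ∨ β) ∧ (α ∨ γ) = 5/6 ∧ 1/6 = 1/6
(α ∧ (α ∧ (α ∧ α))) ∧ (((α ∧ γ) ∨ β) ∧ (α ∨ γ)) = 1/6 ∧ 1/6 = 1/6
γ ⊃ γ = 1/6 ⊃ 1/6 = 1
¬(γ ⊃ γ) = ¬1 = 0
¬β = ¬5/6 = 0
¬¬β = ¬0 = 1
¬¬¬β = ¬1 = 0
¬(γ ⊃ γ) ∨ ¬¬¬β = 0 ∨ 0 = 0
((α ∧ (α ∧ (α ∧ α))) ∧ (((α ∧ γ) ∨ β) ∧ (α ∨ γ))) ∨ (¬(γ ⊃ γ) ∨ ¬¬¬β) = 1/6 ∨ 0 = 1/6

1/6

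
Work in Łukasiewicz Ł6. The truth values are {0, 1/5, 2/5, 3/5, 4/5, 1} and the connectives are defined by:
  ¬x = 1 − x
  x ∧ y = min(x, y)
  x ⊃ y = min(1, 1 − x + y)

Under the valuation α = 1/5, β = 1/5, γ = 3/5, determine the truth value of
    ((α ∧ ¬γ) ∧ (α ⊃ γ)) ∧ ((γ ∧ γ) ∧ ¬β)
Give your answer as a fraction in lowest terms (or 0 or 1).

¬γ = ¬3/5 = 2/5
α ∧ ¬γ = 1/5 ∧ 2/5 = 1/5
α ⊃ γ = 1/5 ⊃ 3/5 = 1
(α ∧ ¬γ) ∧ (α ⊃ γ) = 1/5 ∧ 1 = 1/5
γ ∧ γ = 3/5 ∧ 3/5 = 3/5
¬β = ¬1/5 = 4/5
(γ ∧ γ) ∧ ¬β = 3/5 ∧ 4/5 = 3/5
((α ∧ ¬γ) ∧ (α ⊃ γ)) ∧ ((γ ∧ γ) ∧ ¬β) = 1/5 ∧ 3/5 = 1/5

1/5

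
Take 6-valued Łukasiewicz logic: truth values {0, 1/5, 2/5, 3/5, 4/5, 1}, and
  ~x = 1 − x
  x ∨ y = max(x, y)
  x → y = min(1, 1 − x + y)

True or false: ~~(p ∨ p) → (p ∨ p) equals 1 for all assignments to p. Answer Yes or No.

p = 0 ↦ 1
p = 1/5 ↦ 1
p = 2/5 ↦ 1
p = 3/5 ↦ 1
p = 4/5 ↦ 1
p = 1 ↦ 1
Every assignment gives a value ≥ 1.

Yes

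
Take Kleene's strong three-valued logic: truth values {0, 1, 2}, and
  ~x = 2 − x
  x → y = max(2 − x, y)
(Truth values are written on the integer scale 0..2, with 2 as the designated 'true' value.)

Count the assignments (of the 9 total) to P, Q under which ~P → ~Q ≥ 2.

5

P = 0, Q = 0 ↦ 2  ≥
P = 0, Q = 1 ↦ 1  <
P = 0, Q = 2 ↦ 0  <
P = 1, Q = 0 ↦ 2  ≥
P = 1, Q = 1 ↦ 1  <
P = 1, Q = 2 ↦ 1  <
P = 2, Q = 0 ↦ 2  ≥
P = 2, Q = 1 ↦ 2  ≥
P = 2, Q = 2 ↦ 2  ≥
So 5 of the 9 assignments meet the threshold.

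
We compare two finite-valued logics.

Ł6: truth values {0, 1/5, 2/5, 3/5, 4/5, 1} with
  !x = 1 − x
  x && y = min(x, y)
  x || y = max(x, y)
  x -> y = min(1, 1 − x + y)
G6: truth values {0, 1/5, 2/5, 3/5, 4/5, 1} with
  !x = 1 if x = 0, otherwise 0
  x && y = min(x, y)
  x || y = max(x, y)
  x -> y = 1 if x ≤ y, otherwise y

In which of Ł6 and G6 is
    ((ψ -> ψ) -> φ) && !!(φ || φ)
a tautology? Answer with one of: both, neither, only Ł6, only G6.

neither

In Ł6: at φ = 0, ψ = 0 the value is 0 — not a tautology.
In G6: at φ = 0, ψ = 0 the value is 0 — not a tautology.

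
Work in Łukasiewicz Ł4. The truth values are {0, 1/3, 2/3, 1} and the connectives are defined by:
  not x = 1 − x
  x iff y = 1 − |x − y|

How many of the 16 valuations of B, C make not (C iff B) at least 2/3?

6

B = 0, C = 0 ↦ 0  <
B = 0, C = 1/3 ↦ 1/3  <
B = 0, C = 2/3 ↦ 2/3  ≥
B = 0, C = 1 ↦ 1  ≥
B = 1/3, C = 0 ↦ 1/3  <
B = 1/3, C = 1/3 ↦ 0  <
B = 1/3, C = 2/3 ↦ 1/3  <
B = 1/3, C = 1 ↦ 2/3  ≥
B = 2/3, C = 0 ↦ 2/3  ≥
B = 2/3, C = 1/3 ↦ 1/3  <
B = 2/3, C = 2/3 ↦ 0  <
B = 2/3, C = 1 ↦ 1/3  <
B = 1, C = 0 ↦ 1  ≥
B = 1, C = 1/3 ↦ 2/3  ≥
B = 1, C = 2/3 ↦ 1/3  <
B = 1, C = 1 ↦ 0  <
So 6 of the 16 assignments meet the threshold.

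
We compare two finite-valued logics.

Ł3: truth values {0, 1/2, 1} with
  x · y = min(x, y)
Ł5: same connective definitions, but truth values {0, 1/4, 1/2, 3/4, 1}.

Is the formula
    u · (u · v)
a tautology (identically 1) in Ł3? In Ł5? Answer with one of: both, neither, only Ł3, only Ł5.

neither

In Ł3: at u = 0, v = 0 the value is 0 — not a tautology.
In Ł5: at u = 0, v = 0 the value is 0 — not a tautology.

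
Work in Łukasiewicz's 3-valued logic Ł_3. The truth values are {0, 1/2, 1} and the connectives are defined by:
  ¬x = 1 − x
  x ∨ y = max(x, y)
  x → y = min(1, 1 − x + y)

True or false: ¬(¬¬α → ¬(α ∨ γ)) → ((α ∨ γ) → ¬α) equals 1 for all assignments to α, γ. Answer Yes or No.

Counterexample: take α = 1, γ = 0.
¬α = ¬1 = 0
¬¬α = ¬0 = 1
α ∨ γ = 1 ∨ 0 = 1
¬(α ∨ γ) = ¬1 = 0
¬¬α → ¬(α ∨ γ) = 1 → 0 = 0
¬(¬¬α → ¬(α ∨ γ)) = ¬0 = 1
(α ∨ γ) → ¬α = 1 → 0 = 0
¬(¬¬α → ¬(α ∨ γ)) → ((α ∨ γ) → ¬α) = 1 → 0 = 0
This gives 0 ≠ 1.

No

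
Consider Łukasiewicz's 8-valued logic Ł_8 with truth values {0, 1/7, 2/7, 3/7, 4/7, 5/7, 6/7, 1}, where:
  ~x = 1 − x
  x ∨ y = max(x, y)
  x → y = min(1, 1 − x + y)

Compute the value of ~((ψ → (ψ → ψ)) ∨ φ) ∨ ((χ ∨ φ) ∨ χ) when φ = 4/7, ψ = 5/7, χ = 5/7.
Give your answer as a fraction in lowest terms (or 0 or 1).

ψ → ψ = 5/7 → 5/7 = 1
ψ → (ψ → ψ) = 5/7 → 1 = 1
(ψ → (ψ → ψ)) ∨ φ = 1 ∨ 4/7 = 1
~((ψ → (ψ → ψ)) ∨ φ) = ~1 = 0
χ ∨ φ = 5/7 ∨ 4/7 = 5/7
(χ ∨ φ) ∨ χ = 5/7 ∨ 5/7 = 5/7
~((ψ → (ψ → ψ)) ∨ φ) ∨ ((χ ∨ φ) ∨ χ) = 0 ∨ 5/7 = 5/7

5/7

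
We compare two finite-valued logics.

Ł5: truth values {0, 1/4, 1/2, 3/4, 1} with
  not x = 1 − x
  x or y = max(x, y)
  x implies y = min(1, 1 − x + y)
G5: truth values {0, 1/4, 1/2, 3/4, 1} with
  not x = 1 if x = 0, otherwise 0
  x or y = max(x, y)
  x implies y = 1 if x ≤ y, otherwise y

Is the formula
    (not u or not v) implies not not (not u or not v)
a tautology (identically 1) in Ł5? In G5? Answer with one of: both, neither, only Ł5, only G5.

In Ł5: every assignment gives 1 — tautology.
In G5: every assignment gives 1 — tautology.

both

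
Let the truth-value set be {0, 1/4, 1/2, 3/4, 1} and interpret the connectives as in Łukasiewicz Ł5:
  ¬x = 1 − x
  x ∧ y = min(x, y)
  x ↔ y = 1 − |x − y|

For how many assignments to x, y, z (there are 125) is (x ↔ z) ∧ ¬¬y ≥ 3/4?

26

value 1: 5 assignments (counts)
value 3/4: 21 assignments (counts)
value 1/2: 31 assignments
value 1/4: 35 assignments
value 0: 33 assignments
So 26 of the 125 assignments meet the threshold.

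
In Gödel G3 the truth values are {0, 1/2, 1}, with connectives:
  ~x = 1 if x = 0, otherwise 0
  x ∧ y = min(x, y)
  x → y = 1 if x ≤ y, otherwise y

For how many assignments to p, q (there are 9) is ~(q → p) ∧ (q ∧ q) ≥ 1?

1

p = 0, q = 0 ↦ 0  <
p = 0, q = 1/2 ↦ 1/2  <
p = 0, q = 1 ↦ 1  ≥
p = 1/2, q = 0 ↦ 0  <
p = 1/2, q = 1/2 ↦ 0  <
p = 1/2, q = 1 ↦ 0  <
p = 1, q = 0 ↦ 0  <
p = 1, q = 1/2 ↦ 0  <
p = 1, q = 1 ↦ 0  <
So 1 of the 9 assignments meets the threshold.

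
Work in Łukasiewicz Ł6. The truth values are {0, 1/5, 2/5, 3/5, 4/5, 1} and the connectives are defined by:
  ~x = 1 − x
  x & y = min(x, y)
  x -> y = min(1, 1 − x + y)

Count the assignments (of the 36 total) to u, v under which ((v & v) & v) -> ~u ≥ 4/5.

26

value 1: 21 assignments (counts)
value 4/5: 5 assignments (counts)
value 3/5: 4 assignments
value 2/5: 3 assignments
value 1/5: 2 assignments
value 0: 1 assignment
So 26 of the 36 assignments meet the threshold.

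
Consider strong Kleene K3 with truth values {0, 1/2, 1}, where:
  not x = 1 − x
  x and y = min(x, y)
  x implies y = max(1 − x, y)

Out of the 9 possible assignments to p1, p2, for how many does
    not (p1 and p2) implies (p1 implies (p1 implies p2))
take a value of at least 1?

p1 = 0, p2 = 0 ↦ 1  ≥
p1 = 0, p2 = 1/2 ↦ 1  ≥
p1 = 0, p2 = 1 ↦ 1  ≥
p1 = 1/2, p2 = 0 ↦ 1/2  <
p1 = 1/2, p2 = 1/2 ↦ 1/2  <
p1 = 1/2, p2 = 1 ↦ 1  ≥
p1 = 1, p2 = 0 ↦ 0  <
p1 = 1, p2 = 1/2 ↦ 1/2  <
p1 = 1, p2 = 1 ↦ 1  ≥
So 5 of the 9 assignments meet the threshold.

5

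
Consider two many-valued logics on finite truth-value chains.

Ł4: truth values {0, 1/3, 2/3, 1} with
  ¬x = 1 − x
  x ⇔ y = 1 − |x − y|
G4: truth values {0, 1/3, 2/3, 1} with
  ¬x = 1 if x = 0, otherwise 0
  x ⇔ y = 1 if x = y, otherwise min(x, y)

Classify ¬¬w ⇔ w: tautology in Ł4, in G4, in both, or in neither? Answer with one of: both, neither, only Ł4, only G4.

only Ł4

In Ł4: every assignment gives 1 — tautology.
In G4: at w = 1/3 the value is 1/3 — not a tautology.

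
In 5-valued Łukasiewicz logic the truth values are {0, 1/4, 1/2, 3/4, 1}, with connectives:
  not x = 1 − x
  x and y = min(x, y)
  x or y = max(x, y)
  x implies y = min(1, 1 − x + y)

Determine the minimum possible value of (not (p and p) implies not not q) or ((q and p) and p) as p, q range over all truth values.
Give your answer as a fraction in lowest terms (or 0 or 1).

0

Take p = 0, q = 0:
p and p = 0 and 0 = 0
not (p and p) = not 0 = 1
not q = not 0 = 1
not not q = not 1 = 0
not (p and p) implies not not q = 1 implies 0 = 0
q and p = 0 and 0 = 0
(q and p) and p = 0 and 0 = 0
(not (p and p) implies not not q) or ((q and p) and p) = 0 or 0 = 0
No assignment yields a value below 0, so this is the minimum.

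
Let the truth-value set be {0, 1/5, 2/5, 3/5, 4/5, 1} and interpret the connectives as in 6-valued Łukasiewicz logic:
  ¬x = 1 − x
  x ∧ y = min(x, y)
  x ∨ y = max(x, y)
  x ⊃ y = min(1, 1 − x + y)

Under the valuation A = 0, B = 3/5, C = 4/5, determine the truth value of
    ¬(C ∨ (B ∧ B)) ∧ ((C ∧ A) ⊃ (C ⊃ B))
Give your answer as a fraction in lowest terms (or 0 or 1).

B ∧ B = 3/5 ∧ 3/5 = 3/5
C ∨ (B ∧ B) = 4/5 ∨ 3/5 = 4/5
¬(C ∨ (B ∧ B)) = ¬4/5 = 1/5
C ∧ A = 4/5 ∧ 0 = 0
C ⊃ B = 4/5 ⊃ 3/5 = 4/5
(C ∧ A) ⊃ (C ⊃ B) = 0 ⊃ 4/5 = 1
¬(C ∨ (B ∧ B)) ∧ ((C ∧ A) ⊃ (C ⊃ B)) = 1/5 ∧ 1 = 1/5

1/5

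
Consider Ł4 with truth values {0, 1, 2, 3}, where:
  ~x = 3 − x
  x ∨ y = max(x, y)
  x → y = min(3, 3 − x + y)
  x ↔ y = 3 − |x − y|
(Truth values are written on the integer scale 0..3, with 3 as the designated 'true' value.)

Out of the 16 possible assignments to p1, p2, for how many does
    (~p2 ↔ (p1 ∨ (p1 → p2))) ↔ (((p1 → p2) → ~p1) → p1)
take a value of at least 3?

p1 = 0, p2 = 0 ↦ 0  <
p1 = 0, p2 = 1 ↦ 1  <
p1 = 0, p2 = 2 ↦ 2  <
p1 = 0, p2 = 3 ↦ 3  ≥
p1 = 1, p2 = 0 ↦ 2  <
p1 = 1, p2 = 1 ↦ 3  ≥
p1 = 1, p2 = 2 ↦ 2  <
p1 = 1, p2 = 3 ↦ 1  <
p1 = 2, p2 = 0 ↦ 3  ≥
p1 = 2, p2 = 1 ↦ 3  ≥
p1 = 2, p2 = 2 ↦ 1  <
p1 = 2, p2 = 3 ↦ 0  <
p1 = 3, p2 = 0 ↦ 3  ≥
p1 = 3, p2 = 1 ↦ 2  <
p1 = 3, p2 = 2 ↦ 1  <
p1 = 3, p2 = 3 ↦ 0  <
So 5 of the 16 assignments meet the threshold.

5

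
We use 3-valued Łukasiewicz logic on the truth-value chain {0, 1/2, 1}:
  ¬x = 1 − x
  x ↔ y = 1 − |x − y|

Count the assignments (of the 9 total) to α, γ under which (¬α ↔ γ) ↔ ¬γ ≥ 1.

α = 0, γ = 0 ↦ 0  <
α = 0, γ = 1/2 ↦ 1  ≥
α = 0, γ = 1 ↦ 0  <
α = 1/2, γ = 0 ↦ 1/2  <
α = 1/2, γ = 1/2 ↦ 1/2  <
α = 1/2, γ = 1 ↦ 1/2  <
α = 1, γ = 0 ↦ 1  ≥
α = 1, γ = 1/2 ↦ 1  ≥
α = 1, γ = 1 ↦ 1  ≥
So 4 of the 9 assignments meet the threshold.

4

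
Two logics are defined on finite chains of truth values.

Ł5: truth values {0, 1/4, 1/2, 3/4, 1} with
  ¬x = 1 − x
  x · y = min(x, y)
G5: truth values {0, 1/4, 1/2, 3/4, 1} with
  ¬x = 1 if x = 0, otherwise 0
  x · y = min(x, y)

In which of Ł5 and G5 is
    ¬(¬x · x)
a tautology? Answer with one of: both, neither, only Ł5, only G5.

only G5

In Ł5: at x = 1/4 the value is 3/4 — not a tautology.
In G5: every assignment gives 1 — tautology.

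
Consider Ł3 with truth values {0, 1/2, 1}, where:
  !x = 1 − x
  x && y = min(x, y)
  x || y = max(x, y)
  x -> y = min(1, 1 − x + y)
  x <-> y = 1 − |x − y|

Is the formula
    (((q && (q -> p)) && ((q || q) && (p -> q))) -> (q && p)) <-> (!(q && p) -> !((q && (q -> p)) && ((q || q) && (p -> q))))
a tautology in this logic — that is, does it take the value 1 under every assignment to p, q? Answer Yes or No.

Yes

p = 0, q = 0 ↦ 1
p = 0, q = 1/2 ↦ 1
p = 0, q = 1 ↦ 1
p = 1/2, q = 0 ↦ 1
p = 1/2, q = 1/2 ↦ 1
p = 1/2, q = 1 ↦ 1
p = 1, q = 0 ↦ 1
p = 1, q = 1/2 ↦ 1
p = 1, q = 1 ↦ 1
Every assignment gives a value ≥ 1.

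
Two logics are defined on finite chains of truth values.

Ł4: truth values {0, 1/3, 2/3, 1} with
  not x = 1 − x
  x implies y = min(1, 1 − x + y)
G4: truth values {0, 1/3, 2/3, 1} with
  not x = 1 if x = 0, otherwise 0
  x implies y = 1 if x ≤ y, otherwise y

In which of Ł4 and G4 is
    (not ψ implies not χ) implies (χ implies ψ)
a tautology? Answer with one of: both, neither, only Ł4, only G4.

In Ł4: every assignment gives 1 — tautology.
In G4: at ψ = 1/3, χ = 2/3 the value is 1/3 — not a tautology.

only Ł4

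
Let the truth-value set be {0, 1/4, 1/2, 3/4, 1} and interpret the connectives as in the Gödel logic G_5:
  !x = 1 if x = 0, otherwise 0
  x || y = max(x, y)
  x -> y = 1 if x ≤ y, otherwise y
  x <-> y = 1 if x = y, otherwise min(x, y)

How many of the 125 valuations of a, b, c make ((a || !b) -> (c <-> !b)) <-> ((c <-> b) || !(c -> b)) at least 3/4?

16

value 1: 9 assignments (counts)
value 3/4: 7 assignments (counts)
value 1/2: 9 assignments
value 1/4: 11 assignments
value 0: 89 assignments
So 16 of the 125 assignments meet the threshold.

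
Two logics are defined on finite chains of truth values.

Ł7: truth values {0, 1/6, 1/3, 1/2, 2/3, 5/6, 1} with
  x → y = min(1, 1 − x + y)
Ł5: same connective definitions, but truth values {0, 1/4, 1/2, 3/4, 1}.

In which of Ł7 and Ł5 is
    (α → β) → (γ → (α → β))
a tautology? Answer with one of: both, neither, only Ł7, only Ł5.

In Ł7: every assignment gives 1 — tautology.
In Ł5: every assignment gives 1 — tautology.

both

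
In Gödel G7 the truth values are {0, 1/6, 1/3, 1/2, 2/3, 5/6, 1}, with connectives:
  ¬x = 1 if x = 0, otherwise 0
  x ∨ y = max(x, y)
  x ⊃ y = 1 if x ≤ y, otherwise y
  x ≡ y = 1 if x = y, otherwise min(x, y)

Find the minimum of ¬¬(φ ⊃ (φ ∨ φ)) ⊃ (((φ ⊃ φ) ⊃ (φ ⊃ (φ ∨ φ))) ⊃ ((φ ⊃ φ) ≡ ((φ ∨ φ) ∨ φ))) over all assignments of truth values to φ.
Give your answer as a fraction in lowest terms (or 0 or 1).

0

Take φ = 0:
φ ∨ φ = 0 ∨ 0 = 0
φ ⊃ (φ ∨ φ) = 0 ⊃ 0 = 1
¬(φ ⊃ (φ ∨ φ)) = ¬1 = 0
¬¬(φ ⊃ (φ ∨ φ)) = ¬0 = 1
φ ⊃ φ = 0 ⊃ 0 = 1
φ ∨ φ = 0 ∨ 0 = 0
φ ⊃ (φ ∨ φ) = 0 ⊃ 0 = 1
(φ ⊃ φ) ⊃ (φ ⊃ (φ ∨ φ)) = 1 ⊃ 1 = 1
φ ⊃ φ = 0 ⊃ 0 = 1
φ ∨ φ = 0 ∨ 0 = 0
(φ ∨ φ) ∨ φ = 0 ∨ 0 = 0
(φ ⊃ φ) ≡ ((φ ∨ φ) ∨ φ) = 1 ≡ 0 = 0
((φ ⊃ φ) ⊃ (φ ⊃ (φ ∨ φ))) ⊃ ((φ ⊃ φ) ≡ ((φ ∨ φ) ∨ φ)) = 1 ⊃ 0 = 0
¬¬(φ ⊃ (φ ∨ φ)) ⊃ (((φ ⊃ φ) ⊃ (φ ⊃ (φ ∨ φ))) ⊃ ((φ ⊃ φ) ≡ ((φ ∨ φ) ∨ φ))) = 1 ⊃ 0 = 0
No assignment yields a value below 0, so this is the minimum.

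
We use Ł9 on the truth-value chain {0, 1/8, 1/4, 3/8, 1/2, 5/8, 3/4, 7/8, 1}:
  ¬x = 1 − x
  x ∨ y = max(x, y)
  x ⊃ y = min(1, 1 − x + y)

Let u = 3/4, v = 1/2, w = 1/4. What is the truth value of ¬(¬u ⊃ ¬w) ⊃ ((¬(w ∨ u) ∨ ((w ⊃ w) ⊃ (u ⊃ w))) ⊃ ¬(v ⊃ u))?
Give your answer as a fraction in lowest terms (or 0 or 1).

1

¬u = ¬3/4 = 1/4
¬w = ¬1/4 = 3/4
¬u ⊃ ¬w = 1/4 ⊃ 3/4 = 1
¬(¬u ⊃ ¬w) = ¬1 = 0
w ∨ u = 1/4 ∨ 3/4 = 3/4
¬(w ∨ u) = ¬3/4 = 1/4
w ⊃ w = 1/4 ⊃ 1/4 = 1
u ⊃ w = 3/4 ⊃ 1/4 = 1/2
(w ⊃ w) ⊃ (u ⊃ w) = 1 ⊃ 1/2 = 1/2
¬(w ∨ u) ∨ ((w ⊃ w) ⊃ (u ⊃ w)) = 1/4 ∨ 1/2 = 1/2
v ⊃ u = 1/2 ⊃ 3/4 = 1
¬(v ⊃ u) = ¬1 = 0
(¬(w ∨ u) ∨ ((w ⊃ w) ⊃ (u ⊃ w))) ⊃ ¬(v ⊃ u) = 1/2 ⊃ 0 = 1/2
¬(¬u ⊃ ¬w) ⊃ ((¬(w ∨ u) ∨ ((w ⊃ w) ⊃ (u ⊃ w))) ⊃ ¬(v ⊃ u)) = 0 ⊃ 1/2 = 1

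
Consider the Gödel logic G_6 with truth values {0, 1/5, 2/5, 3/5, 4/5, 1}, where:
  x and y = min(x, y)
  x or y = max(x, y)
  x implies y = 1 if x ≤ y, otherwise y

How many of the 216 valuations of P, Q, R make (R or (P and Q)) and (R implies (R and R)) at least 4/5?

88

value 1: 41 assignments (counts)
value 4/5: 47 assignments (counts)
value 3/5: 47 assignments
value 2/5: 41 assignments
value 1/5: 29 assignments
value 0: 11 assignments
So 88 of the 216 assignments meet the threshold.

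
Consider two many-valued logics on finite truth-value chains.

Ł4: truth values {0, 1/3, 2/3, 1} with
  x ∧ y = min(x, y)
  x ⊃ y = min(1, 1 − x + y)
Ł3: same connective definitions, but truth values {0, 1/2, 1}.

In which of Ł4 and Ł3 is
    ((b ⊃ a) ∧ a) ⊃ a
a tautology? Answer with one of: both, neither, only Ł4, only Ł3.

In Ł4: every assignment gives 1 — tautology.
In Ł3: every assignment gives 1 — tautology.

both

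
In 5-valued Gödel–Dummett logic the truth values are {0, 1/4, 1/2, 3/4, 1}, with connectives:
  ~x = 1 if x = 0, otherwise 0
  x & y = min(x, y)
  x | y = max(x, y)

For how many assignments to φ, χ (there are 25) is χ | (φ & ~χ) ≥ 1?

6

value 1: 6 assignments (counts)
value 3/4: 6 assignments
value 1/2: 6 assignments
value 1/4: 6 assignments
value 0: 1 assignment
So 6 of the 25 assignments meet the threshold.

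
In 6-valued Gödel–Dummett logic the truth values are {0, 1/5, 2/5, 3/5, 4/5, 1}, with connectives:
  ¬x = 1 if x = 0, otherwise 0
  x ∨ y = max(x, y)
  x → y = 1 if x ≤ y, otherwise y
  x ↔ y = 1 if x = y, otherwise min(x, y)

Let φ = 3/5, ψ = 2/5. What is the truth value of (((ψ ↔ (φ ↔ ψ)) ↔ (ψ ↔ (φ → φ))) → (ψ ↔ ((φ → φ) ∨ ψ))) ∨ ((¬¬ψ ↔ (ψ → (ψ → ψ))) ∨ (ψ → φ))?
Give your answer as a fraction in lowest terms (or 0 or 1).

φ ↔ ψ = 3/5 ↔ 2/5 = 2/5
ψ ↔ (φ ↔ ψ) = 2/5 ↔ 2/5 = 1
φ → φ = 3/5 → 3/5 = 1
ψ ↔ (φ → φ) = 2/5 ↔ 1 = 2/5
(ψ ↔ (φ ↔ ψ)) ↔ (ψ ↔ (φ → φ)) = 1 ↔ 2/5 = 2/5
φ → φ = 3/5 → 3/5 = 1
(φ → φ) ∨ ψ = 1 ∨ 2/5 = 1
ψ ↔ ((φ → φ) ∨ ψ) = 2/5 ↔ 1 = 2/5
((ψ ↔ (φ ↔ ψ)) ↔ (ψ ↔ (φ → φ))) → (ψ ↔ ((φ → φ) ∨ ψ)) = 2/5 → 2/5 = 1
¬ψ = ¬2/5 = 0
¬¬ψ = ¬0 = 1
ψ → ψ = 2/5 → 2/5 = 1
ψ → (ψ → ψ) = 2/5 → 1 = 1
¬¬ψ ↔ (ψ → (ψ → ψ)) = 1 ↔ 1 = 1
ψ → φ = 2/5 → 3/5 = 1
(¬¬ψ ↔ (ψ → (ψ → ψ))) ∨ (ψ → φ) = 1 ∨ 1 = 1
(((ψ ↔ (φ ↔ ψ)) ↔ (ψ ↔ (φ → φ))) → (ψ ↔ ((φ → φ) ∨ ψ))) ∨ ((¬¬ψ ↔ (ψ → (ψ → ψ))) ∨ (ψ → φ)) = 1 ∨ 1 = 1

1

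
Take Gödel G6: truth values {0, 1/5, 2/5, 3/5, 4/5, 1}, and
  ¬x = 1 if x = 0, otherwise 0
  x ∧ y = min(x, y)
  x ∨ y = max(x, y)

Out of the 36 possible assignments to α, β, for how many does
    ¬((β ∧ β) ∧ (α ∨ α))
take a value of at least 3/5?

value 1: 11 assignments (counts)
value 0: 25 assignments
So 11 of the 36 assignments meet the threshold.

11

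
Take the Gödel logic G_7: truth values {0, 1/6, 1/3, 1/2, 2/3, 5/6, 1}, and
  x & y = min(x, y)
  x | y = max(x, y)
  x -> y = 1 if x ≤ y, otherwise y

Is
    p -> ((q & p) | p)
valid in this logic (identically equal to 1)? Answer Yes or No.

At p = 1, q = 2/3, for instance:
q & p = 2/3 & 1 = 2/3
(q & p) | p = 2/3 | 1 = 1
p -> ((q & p) | p) = 1 -> 1 = 1
and checking the remaining 48 assignments likewise gives ≥ 1 in every case.

Yes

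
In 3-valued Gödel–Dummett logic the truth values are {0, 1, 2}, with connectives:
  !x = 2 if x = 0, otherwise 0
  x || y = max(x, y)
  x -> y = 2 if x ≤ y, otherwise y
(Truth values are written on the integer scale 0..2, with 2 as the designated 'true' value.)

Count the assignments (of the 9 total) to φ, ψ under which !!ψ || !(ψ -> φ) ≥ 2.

6

φ = 0, ψ = 0 ↦ 0  <
φ = 0, ψ = 1 ↦ 2  ≥
φ = 0, ψ = 2 ↦ 2  ≥
φ = 1, ψ = 0 ↦ 0  <
φ = 1, ψ = 1 ↦ 2  ≥
φ = 1, ψ = 2 ↦ 2  ≥
φ = 2, ψ = 0 ↦ 0  <
φ = 2, ψ = 1 ↦ 2  ≥
φ = 2, ψ = 2 ↦ 2  ≥
So 6 of the 9 assignments meet the threshold.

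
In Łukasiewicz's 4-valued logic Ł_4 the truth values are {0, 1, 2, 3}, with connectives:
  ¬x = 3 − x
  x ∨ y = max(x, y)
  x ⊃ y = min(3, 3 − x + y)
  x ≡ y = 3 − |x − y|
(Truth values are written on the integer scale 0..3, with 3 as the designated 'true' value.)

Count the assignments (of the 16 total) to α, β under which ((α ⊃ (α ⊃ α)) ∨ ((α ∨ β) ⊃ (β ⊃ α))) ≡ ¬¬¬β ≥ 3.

4

α = 0, β = 0 ↦ 3  ≥
α = 0, β = 1 ↦ 2  <
α = 0, β = 2 ↦ 1  <
α = 0, β = 3 ↦ 0  <
α = 1, β = 0 ↦ 3  ≥
α = 1, β = 1 ↦ 2  <
α = 1, β = 2 ↦ 1  <
α = 1, β = 3 ↦ 0  <
α = 2, β = 0 ↦ 3  ≥
α = 2, β = 1 ↦ 2  <
α = 2, β = 2 ↦ 1  <
α = 2, β = 3 ↦ 0  <
α = 3, β = 0 ↦ 3  ≥
α = 3, β = 1 ↦ 2  <
α = 3, β = 2 ↦ 1  <
α = 3, β = 3 ↦ 0  <
So 4 of the 16 assignments meet the threshold.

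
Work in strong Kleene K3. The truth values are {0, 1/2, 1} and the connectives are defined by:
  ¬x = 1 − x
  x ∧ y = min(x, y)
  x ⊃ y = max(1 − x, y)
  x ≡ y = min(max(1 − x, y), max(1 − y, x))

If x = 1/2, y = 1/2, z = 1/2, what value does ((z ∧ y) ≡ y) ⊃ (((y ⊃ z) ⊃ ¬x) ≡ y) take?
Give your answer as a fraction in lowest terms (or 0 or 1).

1/2

z ∧ y = 1/2 ∧ 1/2 = 1/2
(z ∧ y) ≡ y = 1/2 ≡ 1/2 = 1/2
y ⊃ z = 1/2 ⊃ 1/2 = 1/2
¬x = ¬1/2 = 1/2
(y ⊃ z) ⊃ ¬x = 1/2 ⊃ 1/2 = 1/2
((y ⊃ z) ⊃ ¬x) ≡ y = 1/2 ≡ 1/2 = 1/2
((z ∧ y) ≡ y) ⊃ (((y ⊃ z) ⊃ ¬x) ≡ y) = 1/2 ⊃ 1/2 = 1/2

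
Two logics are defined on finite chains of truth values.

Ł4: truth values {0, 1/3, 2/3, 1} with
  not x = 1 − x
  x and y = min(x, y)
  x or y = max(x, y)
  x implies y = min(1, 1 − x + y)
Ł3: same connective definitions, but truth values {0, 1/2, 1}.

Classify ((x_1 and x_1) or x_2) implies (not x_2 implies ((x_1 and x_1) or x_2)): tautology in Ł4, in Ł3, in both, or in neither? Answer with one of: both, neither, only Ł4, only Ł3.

both

In Ł4: every assignment gives 1 — tautology.
In Ł3: every assignment gives 1 — tautology.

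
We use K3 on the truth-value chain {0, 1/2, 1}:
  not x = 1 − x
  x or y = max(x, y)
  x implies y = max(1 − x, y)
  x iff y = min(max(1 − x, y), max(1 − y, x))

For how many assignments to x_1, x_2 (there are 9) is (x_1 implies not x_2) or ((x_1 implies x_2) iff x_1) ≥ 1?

6

x_1 = 0, x_2 = 0 ↦ 1  ≥
x_1 = 0, x_2 = 1/2 ↦ 1  ≥
x_1 = 0, x_2 = 1 ↦ 1  ≥
x_1 = 1/2, x_2 = 0 ↦ 1  ≥
x_1 = 1/2, x_2 = 1/2 ↦ 1/2  <
x_1 = 1/2, x_2 = 1 ↦ 1/2  <
x_1 = 1, x_2 = 0 ↦ 1  ≥
x_1 = 1, x_2 = 1/2 ↦ 1/2  <
x_1 = 1, x_2 = 1 ↦ 1  ≥
So 6 of the 9 assignments meet the threshold.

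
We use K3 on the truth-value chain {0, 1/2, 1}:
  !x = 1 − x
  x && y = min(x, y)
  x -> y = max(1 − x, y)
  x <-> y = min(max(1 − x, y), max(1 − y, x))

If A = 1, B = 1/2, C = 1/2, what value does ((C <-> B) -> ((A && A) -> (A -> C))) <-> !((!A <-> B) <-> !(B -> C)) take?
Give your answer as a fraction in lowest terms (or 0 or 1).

1/2

C <-> B = 1/2 <-> 1/2 = 1/2
A && A = 1 && 1 = 1
A -> C = 1 -> 1/2 = 1/2
(A && A) -> (A -> C) = 1 -> 1/2 = 1/2
(C <-> B) -> ((A && A) -> (A -> C)) = 1/2 -> 1/2 = 1/2
!A = !1 = 0
!A <-> B = 0 <-> 1/2 = 1/2
B -> C = 1/2 -> 1/2 = 1/2
!(B -> C) = !1/2 = 1/2
(!A <-> B) <-> !(B -> C) = 1/2 <-> 1/2 = 1/2
!((!A <-> B) <-> !(B -> C)) = !1/2 = 1/2
((C <-> B) -> ((A && A) -> (A -> C))) <-> !((!A <-> B) <-> !(B -> C)) = 1/2 <-> 1/2 = 1/2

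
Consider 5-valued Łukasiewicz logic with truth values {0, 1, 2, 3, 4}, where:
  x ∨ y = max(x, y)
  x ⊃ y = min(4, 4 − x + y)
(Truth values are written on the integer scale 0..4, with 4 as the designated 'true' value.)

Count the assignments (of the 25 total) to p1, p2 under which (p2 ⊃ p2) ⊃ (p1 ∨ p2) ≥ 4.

9

value 4: 9 assignments (counts)
value 3: 7 assignments
value 2: 5 assignments
value 1: 3 assignments
value 0: 1 assignment
So 9 of the 25 assignments meet the threshold.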